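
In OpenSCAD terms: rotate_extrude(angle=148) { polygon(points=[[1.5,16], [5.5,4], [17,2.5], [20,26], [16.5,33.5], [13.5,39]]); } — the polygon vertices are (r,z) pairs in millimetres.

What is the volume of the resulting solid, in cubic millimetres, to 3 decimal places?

Profile (r,z), 6 vertices: (1.5,16) (5.5,4) (17,2.5) (20,26) (16.5,33.5) (13.5,39)
edge 0: (1.5,16)→(5.5,4)  cross = 1.5·4 − 5.5·16 = -82.0000; (r_i+r_j)·cross = 7·-82.0000 = -574.0000
edge 1: (5.5,4)→(17,2.5)  cross = 5.5·2.5 − 17·4 = -54.2500; (r_i+r_j)·cross = 22.5·-54.2500 = -1220.6250
edge 2: (17,2.5)→(20,26)  cross = 17·26 − 20·2.5 = 392.0000; (r_i+r_j)·cross = 37·392.0000 = 14504.0000
edge 3: (20,26)→(16.5,33.5)  cross = 20·33.5 − 16.5·26 = 241.0000; (r_i+r_j)·cross = 36.5·241.0000 = 8796.5000
edge 4: (16.5,33.5)→(13.5,39)  cross = 16.5·39 − 13.5·33.5 = 191.2500; (r_i+r_j)·cross = 30·191.2500 = 5737.5000
edge 5: (13.5,39)→(1.5,16)  cross = 13.5·16 − 1.5·39 = 157.5000; (r_i+r_j)·cross = 15·157.5000 = 2362.5000
Σcross = 845.5000 → A = |Σcross|/2 = 422.7500 mm²
Σ(r_i+r_j)·cross = 29605.8750 → first moment M = |Σ|/6 = 4934.3125
R_c = M/A = 4934.3125/422.7500 = 11.6719 mm
θ = 148° = 2.583087 rad
V = θ·R_c·A = 2.583087·11.6719·422.7500 = 12745.760 mm³

Volume = 12745.760 mm³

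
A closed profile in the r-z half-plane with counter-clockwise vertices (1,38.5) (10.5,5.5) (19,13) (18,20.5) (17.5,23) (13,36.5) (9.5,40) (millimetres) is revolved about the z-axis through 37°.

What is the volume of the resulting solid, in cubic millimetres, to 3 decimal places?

Volume = 2341.367 mm³

Profile (r,z), 7 vertices: (1,38.5) (10.5,5.5) (19,13) (18,20.5) (17.5,23) (13,36.5) (9.5,40)
edge 0: (1,38.5)→(10.5,5.5)  cross = 1·5.5 − 10.5·38.5 = -398.7500; (r_i+r_j)·cross = 11.5·-398.7500 = -4585.6250
edge 1: (10.5,5.5)→(19,13)  cross = 10.5·13 − 19·5.5 = 32.0000; (r_i+r_j)·cross = 29.5·32.0000 = 944.0000
edge 2: (19,13)→(18,20.5)  cross = 19·20.5 − 18·13 = 155.5000; (r_i+r_j)·cross = 37·155.5000 = 5753.5000
edge 3: (18,20.5)→(17.5,23)  cross = 18·23 − 17.5·20.5 = 55.2500; (r_i+r_j)·cross = 35.5·55.2500 = 1961.3750
edge 4: (17.5,23)→(13,36.5)  cross = 17.5·36.5 − 13·23 = 339.7500; (r_i+r_j)·cross = 30.5·339.7500 = 10362.3750
edge 5: (13,36.5)→(9.5,40)  cross = 13·40 − 9.5·36.5 = 173.2500; (r_i+r_j)·cross = 22.5·173.2500 = 3898.1250
edge 6: (9.5,40)→(1,38.5)  cross = 9.5·38.5 − 1·40 = 325.7500; (r_i+r_j)·cross = 10.5·325.7500 = 3420.3750
Σcross = 682.7500 → A = |Σcross|/2 = 341.3750 mm²
Σ(r_i+r_j)·cross = 21754.1250 → first moment M = |Σ|/6 = 3625.6875
R_c = M/A = 3625.6875/341.3750 = 10.6208 mm
θ = 37° = 0.645772 rad
V = θ·R_c·A = 0.645772·10.6208·341.3750 = 2341.367 mm³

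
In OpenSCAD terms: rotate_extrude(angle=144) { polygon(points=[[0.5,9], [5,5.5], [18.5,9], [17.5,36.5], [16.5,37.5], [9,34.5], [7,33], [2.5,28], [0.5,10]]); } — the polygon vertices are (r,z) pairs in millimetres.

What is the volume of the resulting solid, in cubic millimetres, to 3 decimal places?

Profile (r,z), 9 vertices: (0.5,9) (5,5.5) (18.5,9) (17.5,36.5) (16.5,37.5) (9,34.5) (7,33) (2.5,28) (0.5,10)
edge 0: (0.5,9)→(5,5.5)  cross = 0.5·5.5 − 5·9 = -42.2500; (r_i+r_j)·cross = 5.5·-42.2500 = -232.3750
edge 1: (5,5.5)→(18.5,9)  cross = 5·9 − 18.5·5.5 = -56.7500; (r_i+r_j)·cross = 23.5·-56.7500 = -1333.6250
edge 2: (18.5,9)→(17.5,36.5)  cross = 18.5·36.5 − 17.5·9 = 517.7500; (r_i+r_j)·cross = 36·517.7500 = 18639.0000
edge 3: (17.5,36.5)→(16.5,37.5)  cross = 17.5·37.5 − 16.5·36.5 = 54.0000; (r_i+r_j)·cross = 34·54.0000 = 1836.0000
edge 4: (16.5,37.5)→(9,34.5)  cross = 16.5·34.5 − 9·37.5 = 231.7500; (r_i+r_j)·cross = 25.5·231.7500 = 5909.6250
edge 5: (9,34.5)→(7,33)  cross = 9·33 − 7·34.5 = 55.5000; (r_i+r_j)·cross = 16·55.5000 = 888.0000
edge 6: (7,33)→(2.5,28)  cross = 7·28 − 2.5·33 = 113.5000; (r_i+r_j)·cross = 9.5·113.5000 = 1078.2500
edge 7: (2.5,28)→(0.5,10)  cross = 2.5·10 − 0.5·28 = 11.0000; (r_i+r_j)·cross = 3·11.0000 = 33.0000
edge 8: (0.5,10)→(0.5,9)  cross = 0.5·9 − 0.5·10 = -0.5000; (r_i+r_j)·cross = 1·-0.5000 = -0.5000
Σcross = 884.0000 → A = |Σcross|/2 = 442.0000 mm²
Σ(r_i+r_j)·cross = 26817.3750 → first moment M = |Σ|/6 = 4469.5625
R_c = M/A = 4469.5625/442.0000 = 10.1121 mm
θ = 144° = 2.513274 rad
V = θ·R_c·A = 2.513274·10.1121·442.0000 = 11233.236 mm³

Volume = 11233.236 mm³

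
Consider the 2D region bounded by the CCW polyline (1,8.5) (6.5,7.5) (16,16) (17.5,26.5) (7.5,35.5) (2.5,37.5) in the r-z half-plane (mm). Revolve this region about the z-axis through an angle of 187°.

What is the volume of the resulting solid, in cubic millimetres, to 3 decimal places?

Profile (r,z), 6 vertices: (1,8.5) (6.5,7.5) (16,16) (17.5,26.5) (7.5,35.5) (2.5,37.5)
edge 0: (1,8.5)→(6.5,7.5)  cross = 1·7.5 − 6.5·8.5 = -47.7500; (r_i+r_j)·cross = 7.5·-47.7500 = -358.1250
edge 1: (6.5,7.5)→(16,16)  cross = 6.5·16 − 16·7.5 = -16.0000; (r_i+r_j)·cross = 22.5·-16.0000 = -360.0000
edge 2: (16,16)→(17.5,26.5)  cross = 16·26.5 − 17.5·16 = 144.0000; (r_i+r_j)·cross = 33.5·144.0000 = 4824.0000
edge 3: (17.5,26.5)→(7.5,35.5)  cross = 17.5·35.5 − 7.5·26.5 = 422.5000; (r_i+r_j)·cross = 25·422.5000 = 10562.5000
edge 4: (7.5,35.5)→(2.5,37.5)  cross = 7.5·37.5 − 2.5·35.5 = 192.5000; (r_i+r_j)·cross = 10·192.5000 = 1925.0000
edge 5: (2.5,37.5)→(1,8.5)  cross = 2.5·8.5 − 1·37.5 = -16.2500; (r_i+r_j)·cross = 3.5·-16.2500 = -56.8750
Σcross = 679.0000 → A = |Σcross|/2 = 339.5000 mm²
Σ(r_i+r_j)·cross = 16536.5000 → first moment M = |Σ|/6 = 2756.0833
R_c = M/A = 2756.0833/339.5000 = 8.1181 mm
θ = 187° = 3.263766 rad
V = θ·R_c·A = 3.263766·8.1181·339.5000 = 8995.210 mm³

Volume = 8995.210 mm³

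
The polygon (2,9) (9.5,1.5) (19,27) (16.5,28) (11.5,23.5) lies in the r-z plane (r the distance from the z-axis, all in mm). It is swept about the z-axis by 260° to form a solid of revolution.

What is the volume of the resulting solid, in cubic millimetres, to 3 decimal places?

Volume = 8488.627 mm³

Profile (r,z), 5 vertices: (2,9) (9.5,1.5) (19,27) (16.5,28) (11.5,23.5)
edge 0: (2,9)→(9.5,1.5)  cross = 2·1.5 − 9.5·9 = -82.5000; (r_i+r_j)·cross = 11.5·-82.5000 = -948.7500
edge 1: (9.5,1.5)→(19,27)  cross = 9.5·27 − 19·1.5 = 228.0000; (r_i+r_j)·cross = 28.5·228.0000 = 6498.0000
edge 2: (19,27)→(16.5,28)  cross = 19·28 − 16.5·27 = 86.5000; (r_i+r_j)·cross = 35.5·86.5000 = 3070.7500
edge 3: (16.5,28)→(11.5,23.5)  cross = 16.5·23.5 − 11.5·28 = 65.7500; (r_i+r_j)·cross = 28·65.7500 = 1841.0000
edge 4: (11.5,23.5)→(2,9)  cross = 11.5·9 − 2·23.5 = 56.5000; (r_i+r_j)·cross = 13.5·56.5000 = 762.7500
Σcross = 354.2500 → A = |Σcross|/2 = 177.1250 mm²
Σ(r_i+r_j)·cross = 11223.7500 → first moment M = |Σ|/6 = 1870.6250
R_c = M/A = 1870.6250/177.1250 = 10.5610 mm
θ = 260° = 4.537856 rad
V = θ·R_c·A = 4.537856·10.5610·177.1250 = 8488.627 mm³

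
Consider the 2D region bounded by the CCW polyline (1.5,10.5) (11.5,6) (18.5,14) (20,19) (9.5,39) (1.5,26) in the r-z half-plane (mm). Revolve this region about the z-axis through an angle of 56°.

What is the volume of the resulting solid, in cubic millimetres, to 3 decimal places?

Profile (r,z), 6 vertices: (1.5,10.5) (11.5,6) (18.5,14) (20,19) (9.5,39) (1.5,26)
edge 0: (1.5,10.5)→(11.5,6)  cross = 1.5·6 − 11.5·10.5 = -111.7500; (r_i+r_j)·cross = 13·-111.7500 = -1452.7500
edge 1: (11.5,6)→(18.5,14)  cross = 11.5·14 − 18.5·6 = 50.0000; (r_i+r_j)·cross = 30·50.0000 = 1500.0000
edge 2: (18.5,14)→(20,19)  cross = 18.5·19 − 20·14 = 71.5000; (r_i+r_j)·cross = 38.5·71.5000 = 2752.7500
edge 3: (20,19)→(9.5,39)  cross = 20·39 − 9.5·19 = 599.5000; (r_i+r_j)·cross = 29.5·599.5000 = 17685.2500
edge 4: (9.5,39)→(1.5,26)  cross = 9.5·26 − 1.5·39 = 188.5000; (r_i+r_j)·cross = 11·188.5000 = 2073.5000
edge 5: (1.5,26)→(1.5,10.5)  cross = 1.5·10.5 − 1.5·26 = -23.2500; (r_i+r_j)·cross = 3·-23.2500 = -69.7500
Σcross = 774.5000 → A = |Σcross|/2 = 387.2500 mm²
Σ(r_i+r_j)·cross = 22489.0000 → first moment M = |Σ|/6 = 3748.1667
R_c = M/A = 3748.1667/387.2500 = 9.6789 mm
θ = 56° = 0.977384 rad
V = θ·R_c·A = 0.977384·9.6789·387.2500 = 3663.400 mm³

Volume = 3663.400 mm³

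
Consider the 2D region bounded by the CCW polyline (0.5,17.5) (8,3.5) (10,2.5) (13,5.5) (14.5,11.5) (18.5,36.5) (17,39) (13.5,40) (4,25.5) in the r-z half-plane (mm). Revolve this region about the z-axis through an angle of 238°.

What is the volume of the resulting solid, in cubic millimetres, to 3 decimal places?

Volume = 16050.779 mm³

Profile (r,z), 9 vertices: (0.5,17.5) (8,3.5) (10,2.5) (13,5.5) (14.5,11.5) (18.5,36.5) (17,39) (13.5,40) (4,25.5)
edge 0: (0.5,17.5)→(8,3.5)  cross = 0.5·3.5 − 8·17.5 = -138.2500; (r_i+r_j)·cross = 8.5·-138.2500 = -1175.1250
edge 1: (8,3.5)→(10,2.5)  cross = 8·2.5 − 10·3.5 = -15.0000; (r_i+r_j)·cross = 18·-15.0000 = -270.0000
edge 2: (10,2.5)→(13,5.5)  cross = 10·5.5 − 13·2.5 = 22.5000; (r_i+r_j)·cross = 23·22.5000 = 517.5000
edge 3: (13,5.5)→(14.5,11.5)  cross = 13·11.5 − 14.5·5.5 = 69.7500; (r_i+r_j)·cross = 27.5·69.7500 = 1918.1250
edge 4: (14.5,11.5)→(18.5,36.5)  cross = 14.5·36.5 − 18.5·11.5 = 316.5000; (r_i+r_j)·cross = 33·316.5000 = 10444.5000
edge 5: (18.5,36.5)→(17,39)  cross = 18.5·39 − 17·36.5 = 101.0000; (r_i+r_j)·cross = 35.5·101.0000 = 3585.5000
edge 6: (17,39)→(13.5,40)  cross = 17·40 − 13.5·39 = 153.5000; (r_i+r_j)·cross = 30.5·153.5000 = 4681.7500
edge 7: (13.5,40)→(4,25.5)  cross = 13.5·25.5 − 4·40 = 184.2500; (r_i+r_j)·cross = 17.5·184.2500 = 3224.3750
edge 8: (4,25.5)→(0.5,17.5)  cross = 4·17.5 − 0.5·25.5 = 57.2500; (r_i+r_j)·cross = 4.5·57.2500 = 257.6250
Σcross = 751.5000 → A = |Σcross|/2 = 375.7500 mm²
Σ(r_i+r_j)·cross = 23184.2500 → first moment M = |Σ|/6 = 3864.0417
R_c = M/A = 3864.0417/375.7500 = 10.2835 mm
θ = 238° = 4.153884 rad
V = θ·R_c·A = 4.153884·10.2835·375.7500 = 16050.779 mm³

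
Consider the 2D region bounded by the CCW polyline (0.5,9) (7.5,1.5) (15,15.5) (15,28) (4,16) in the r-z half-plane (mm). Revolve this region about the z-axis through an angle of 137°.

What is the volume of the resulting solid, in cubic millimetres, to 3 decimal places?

Volume = 3888.877 mm³

Profile (r,z), 5 vertices: (0.5,9) (7.5,1.5) (15,15.5) (15,28) (4,16)
edge 0: (0.5,9)→(7.5,1.5)  cross = 0.5·1.5 − 7.5·9 = -66.7500; (r_i+r_j)·cross = 8·-66.7500 = -534.0000
edge 1: (7.5,1.5)→(15,15.5)  cross = 7.5·15.5 − 15·1.5 = 93.7500; (r_i+r_j)·cross = 22.5·93.7500 = 2109.3750
edge 2: (15,15.5)→(15,28)  cross = 15·28 − 15·15.5 = 187.5000; (r_i+r_j)·cross = 30·187.5000 = 5625.0000
edge 3: (15,28)→(4,16)  cross = 15·16 − 4·28 = 128.0000; (r_i+r_j)·cross = 19·128.0000 = 2432.0000
edge 4: (4,16)→(0.5,9)  cross = 4·9 − 0.5·16 = 28.0000; (r_i+r_j)·cross = 4.5·28.0000 = 126.0000
Σcross = 370.5000 → A = |Σcross|/2 = 185.2500 mm²
Σ(r_i+r_j)·cross = 9758.3750 → first moment M = |Σ|/6 = 1626.3958
R_c = M/A = 1626.3958/185.2500 = 8.7795 mm
θ = 137° = 2.391101 rad
V = θ·R_c·A = 2.391101·8.7795·185.2500 = 3888.877 mm³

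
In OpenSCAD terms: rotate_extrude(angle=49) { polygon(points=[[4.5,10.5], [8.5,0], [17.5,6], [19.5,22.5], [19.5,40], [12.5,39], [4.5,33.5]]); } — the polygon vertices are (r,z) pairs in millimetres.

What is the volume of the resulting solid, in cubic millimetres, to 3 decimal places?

Profile (r,z), 7 vertices: (4.5,10.5) (8.5,0) (17.5,6) (19.5,22.5) (19.5,40) (12.5,39) (4.5,33.5)
edge 0: (4.5,10.5)→(8.5,0)  cross = 4.5·0 − 8.5·10.5 = -89.2500; (r_i+r_j)·cross = 13·-89.2500 = -1160.2500
edge 1: (8.5,0)→(17.5,6)  cross = 8.5·6 − 17.5·0 = 51.0000; (r_i+r_j)·cross = 26·51.0000 = 1326.0000
edge 2: (17.5,6)→(19.5,22.5)  cross = 17.5·22.5 − 19.5·6 = 276.7500; (r_i+r_j)·cross = 37·276.7500 = 10239.7500
edge 3: (19.5,22.5)→(19.5,40)  cross = 19.5·40 − 19.5·22.5 = 341.2500; (r_i+r_j)·cross = 39·341.2500 = 13308.7500
edge 4: (19.5,40)→(12.5,39)  cross = 19.5·39 − 12.5·40 = 260.5000; (r_i+r_j)·cross = 32·260.5000 = 8336.0000
edge 5: (12.5,39)→(4.5,33.5)  cross = 12.5·33.5 − 4.5·39 = 243.2500; (r_i+r_j)·cross = 17·243.2500 = 4135.2500
edge 6: (4.5,33.5)→(4.5,10.5)  cross = 4.5·10.5 − 4.5·33.5 = -103.5000; (r_i+r_j)·cross = 9·-103.5000 = -931.5000
Σcross = 980.0000 → A = |Σcross|/2 = 490.0000 mm²
Σ(r_i+r_j)·cross = 35254.0000 → first moment M = |Σ|/6 = 5875.6667
R_c = M/A = 5875.6667/490.0000 = 11.9912 mm
θ = 49° = 0.855211 rad
V = θ·R_c·A = 0.855211·11.9912·490.0000 = 5024.937 mm³

Volume = 5024.937 mm³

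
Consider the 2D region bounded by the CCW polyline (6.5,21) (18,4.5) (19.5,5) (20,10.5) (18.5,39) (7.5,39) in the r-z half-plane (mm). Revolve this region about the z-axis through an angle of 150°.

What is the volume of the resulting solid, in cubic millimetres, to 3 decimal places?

Profile (r,z), 6 vertices: (6.5,21) (18,4.5) (19.5,5) (20,10.5) (18.5,39) (7.5,39)
edge 0: (6.5,21)→(18,4.5)  cross = 6.5·4.5 − 18·21 = -348.7500; (r_i+r_j)·cross = 24.5·-348.7500 = -8544.3750
edge 1: (18,4.5)→(19.5,5)  cross = 18·5 − 19.5·4.5 = 2.2500; (r_i+r_j)·cross = 37.5·2.2500 = 84.3750
edge 2: (19.5,5)→(20,10.5)  cross = 19.5·10.5 − 20·5 = 104.7500; (r_i+r_j)·cross = 39.5·104.7500 = 4137.6250
edge 3: (20,10.5)→(18.5,39)  cross = 20·39 − 18.5·10.5 = 585.7500; (r_i+r_j)·cross = 38.5·585.7500 = 22551.3750
edge 4: (18.5,39)→(7.5,39)  cross = 18.5·39 − 7.5·39 = 429.0000; (r_i+r_j)·cross = 26·429.0000 = 11154.0000
edge 5: (7.5,39)→(6.5,21)  cross = 7.5·21 − 6.5·39 = -96.0000; (r_i+r_j)·cross = 14·-96.0000 = -1344.0000
Σcross = 677.0000 → A = |Σcross|/2 = 338.5000 mm²
Σ(r_i+r_j)·cross = 28039.0000 → first moment M = |Σ|/6 = 4673.1667
R_c = M/A = 4673.1667/338.5000 = 13.8055 mm
θ = 150° = 2.617994 rad
V = θ·R_c·A = 2.617994·13.8055·338.5000 = 12234.322 mm³

Volume = 12234.322 mm³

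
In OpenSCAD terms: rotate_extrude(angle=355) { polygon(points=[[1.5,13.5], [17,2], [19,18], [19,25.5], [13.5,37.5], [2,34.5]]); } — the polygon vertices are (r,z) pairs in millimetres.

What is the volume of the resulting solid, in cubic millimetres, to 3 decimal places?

Volume = 29751.641 mm³

Profile (r,z), 6 vertices: (1.5,13.5) (17,2) (19,18) (19,25.5) (13.5,37.5) (2,34.5)
edge 0: (1.5,13.5)→(17,2)  cross = 1.5·2 − 17·13.5 = -226.5000; (r_i+r_j)·cross = 18.5·-226.5000 = -4190.2500
edge 1: (17,2)→(19,18)  cross = 17·18 − 19·2 = 268.0000; (r_i+r_j)·cross = 36·268.0000 = 9648.0000
edge 2: (19,18)→(19,25.5)  cross = 19·25.5 − 19·18 = 142.5000; (r_i+r_j)·cross = 38·142.5000 = 5415.0000
edge 3: (19,25.5)→(13.5,37.5)  cross = 19·37.5 − 13.5·25.5 = 368.2500; (r_i+r_j)·cross = 32.5·368.2500 = 11968.1250
edge 4: (13.5,37.5)→(2,34.5)  cross = 13.5·34.5 − 2·37.5 = 390.7500; (r_i+r_j)·cross = 15.5·390.7500 = 6056.6250
edge 5: (2,34.5)→(1.5,13.5)  cross = 2·13.5 − 1.5·34.5 = -24.7500; (r_i+r_j)·cross = 3.5·-24.7500 = -86.6250
Σcross = 918.2500 → A = |Σcross|/2 = 459.1250 mm²
Σ(r_i+r_j)·cross = 28810.8750 → first moment M = |Σ|/6 = 4801.8125
R_c = M/A = 4801.8125/459.1250 = 10.4586 mm
θ = 355° = 6.195919 rad
V = θ·R_c·A = 6.195919·10.4586·459.1250 = 29751.641 mm³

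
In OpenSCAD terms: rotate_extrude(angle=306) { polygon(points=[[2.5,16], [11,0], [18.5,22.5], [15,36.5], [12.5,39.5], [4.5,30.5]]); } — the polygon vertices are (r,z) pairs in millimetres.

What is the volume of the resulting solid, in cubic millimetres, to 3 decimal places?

Volume = 20843.446 mm³

Profile (r,z), 6 vertices: (2.5,16) (11,0) (18.5,22.5) (15,36.5) (12.5,39.5) (4.5,30.5)
edge 0: (2.5,16)→(11,0)  cross = 2.5·0 − 11·16 = -176.0000; (r_i+r_j)·cross = 13.5·-176.0000 = -2376.0000
edge 1: (11,0)→(18.5,22.5)  cross = 11·22.5 − 18.5·0 = 247.5000; (r_i+r_j)·cross = 29.5·247.5000 = 7301.2500
edge 2: (18.5,22.5)→(15,36.5)  cross = 18.5·36.5 − 15·22.5 = 337.7500; (r_i+r_j)·cross = 33.5·337.7500 = 11314.6250
edge 3: (15,36.5)→(12.5,39.5)  cross = 15·39.5 − 12.5·36.5 = 136.2500; (r_i+r_j)·cross = 27.5·136.2500 = 3746.8750
edge 4: (12.5,39.5)→(4.5,30.5)  cross = 12.5·30.5 − 4.5·39.5 = 203.5000; (r_i+r_j)·cross = 17·203.5000 = 3459.5000
edge 5: (4.5,30.5)→(2.5,16)  cross = 4.5·16 − 2.5·30.5 = -4.2500; (r_i+r_j)·cross = 7·-4.2500 = -29.7500
Σcross = 744.7500 → A = |Σcross|/2 = 372.3750 mm²
Σ(r_i+r_j)·cross = 23416.5000 → first moment M = |Σ|/6 = 3902.7500
R_c = M/A = 3902.7500/372.3750 = 10.4807 mm
θ = 306° = 5.340708 rad
V = θ·R_c·A = 5.340708·10.4807·372.3750 = 20843.446 mm³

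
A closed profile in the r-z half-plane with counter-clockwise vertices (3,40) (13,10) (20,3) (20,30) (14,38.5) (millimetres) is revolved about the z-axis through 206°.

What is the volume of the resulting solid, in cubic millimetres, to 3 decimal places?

Profile (r,z), 5 vertices: (3,40) (13,10) (20,3) (20,30) (14,38.5)
edge 0: (3,40)→(13,10)  cross = 3·10 − 13·40 = -490.0000; (r_i+r_j)·cross = 16·-490.0000 = -7840.0000
edge 1: (13,10)→(20,3)  cross = 13·3 − 20·10 = -161.0000; (r_i+r_j)·cross = 33·-161.0000 = -5313.0000
edge 2: (20,3)→(20,30)  cross = 20·30 − 20·3 = 540.0000; (r_i+r_j)·cross = 40·540.0000 = 21600.0000
edge 3: (20,30)→(14,38.5)  cross = 20·38.5 − 14·30 = 350.0000; (r_i+r_j)·cross = 34·350.0000 = 11900.0000
edge 4: (14,38.5)→(3,40)  cross = 14·40 − 3·38.5 = 444.5000; (r_i+r_j)·cross = 17·444.5000 = 7556.5000
Σcross = 683.5000 → A = |Σcross|/2 = 341.7500 mm²
Σ(r_i+r_j)·cross = 27903.5000 → first moment M = |Σ|/6 = 4650.5833
R_c = M/A = 4650.5833/341.7500 = 13.6081 mm
θ = 206° = 3.595378 rad
V = θ·R_c·A = 3.595378·13.6081·341.7500 = 16720.606 mm³

Volume = 16720.606 mm³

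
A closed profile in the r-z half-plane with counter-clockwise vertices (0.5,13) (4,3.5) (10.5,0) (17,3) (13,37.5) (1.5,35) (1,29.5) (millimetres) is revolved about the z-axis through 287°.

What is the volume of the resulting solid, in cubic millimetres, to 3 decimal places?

Volume = 19923.362 mm³

Profile (r,z), 7 vertices: (0.5,13) (4,3.5) (10.5,0) (17,3) (13,37.5) (1.5,35) (1,29.5)
edge 0: (0.5,13)→(4,3.5)  cross = 0.5·3.5 − 4·13 = -50.2500; (r_i+r_j)·cross = 4.5·-50.2500 = -226.1250
edge 1: (4,3.5)→(10.5,0)  cross = 4·0 − 10.5·3.5 = -36.7500; (r_i+r_j)·cross = 14.5·-36.7500 = -532.8750
edge 2: (10.5,0)→(17,3)  cross = 10.5·3 − 17·0 = 31.5000; (r_i+r_j)·cross = 27.5·31.5000 = 866.2500
edge 3: (17,3)→(13,37.5)  cross = 17·37.5 − 13·3 = 598.5000; (r_i+r_j)·cross = 30·598.5000 = 17955.0000
edge 4: (13,37.5)→(1.5,35)  cross = 13·35 − 1.5·37.5 = 398.7500; (r_i+r_j)·cross = 14.5·398.7500 = 5781.8750
edge 5: (1.5,35)→(1,29.5)  cross = 1.5·29.5 − 1·35 = 9.2500; (r_i+r_j)·cross = 2.5·9.2500 = 23.1250
edge 6: (1,29.5)→(0.5,13)  cross = 1·13 − 0.5·29.5 = -1.7500; (r_i+r_j)·cross = 1.5·-1.7500 = -2.6250
Σcross = 949.2500 → A = |Σcross|/2 = 474.6250 mm²
Σ(r_i+r_j)·cross = 23864.6250 → first moment M = |Σ|/6 = 3977.4375
R_c = M/A = 3977.4375/474.6250 = 8.3802 mm
θ = 287° = 5.009095 rad
V = θ·R_c·A = 5.009095·8.3802·474.6250 = 19923.362 mm³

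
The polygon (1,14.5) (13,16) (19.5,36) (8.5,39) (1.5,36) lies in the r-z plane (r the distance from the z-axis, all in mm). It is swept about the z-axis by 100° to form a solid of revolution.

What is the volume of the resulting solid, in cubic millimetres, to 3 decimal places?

Profile (r,z), 5 vertices: (1,14.5) (13,16) (19.5,36) (8.5,39) (1.5,36)
edge 0: (1,14.5)→(13,16)  cross = 1·16 − 13·14.5 = -172.5000; (r_i+r_j)·cross = 14·-172.5000 = -2415.0000
edge 1: (13,16)→(19.5,36)  cross = 13·36 − 19.5·16 = 156.0000; (r_i+r_j)·cross = 32.5·156.0000 = 5070.0000
edge 2: (19.5,36)→(8.5,39)  cross = 19.5·39 − 8.5·36 = 454.5000; (r_i+r_j)·cross = 28·454.5000 = 12726.0000
edge 3: (8.5,39)→(1.5,36)  cross = 8.5·36 − 1.5·39 = 247.5000; (r_i+r_j)·cross = 10·247.5000 = 2475.0000
edge 4: (1.5,36)→(1,14.5)  cross = 1.5·14.5 − 1·36 = -14.2500; (r_i+r_j)·cross = 2.5·-14.2500 = -35.6250
Σcross = 671.2500 → A = |Σcross|/2 = 335.6250 mm²
Σ(r_i+r_j)·cross = 17820.3750 → first moment M = |Σ|/6 = 2970.0625
R_c = M/A = 2970.0625/335.6250 = 8.8493 mm
θ = 100° = 1.745329 rad
V = θ·R_c·A = 1.745329·8.8493·335.6250 = 5183.737 mm³

Volume = 5183.737 mm³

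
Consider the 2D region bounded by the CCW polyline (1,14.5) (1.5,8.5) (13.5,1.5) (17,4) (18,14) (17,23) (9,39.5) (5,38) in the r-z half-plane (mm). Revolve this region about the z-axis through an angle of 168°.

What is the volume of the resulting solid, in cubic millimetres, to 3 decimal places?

Volume = 12425.304 mm³

Profile (r,z), 8 vertices: (1,14.5) (1.5,8.5) (13.5,1.5) (17,4) (18,14) (17,23) (9,39.5) (5,38)
edge 0: (1,14.5)→(1.5,8.5)  cross = 1·8.5 − 1.5·14.5 = -13.2500; (r_i+r_j)·cross = 2.5·-13.2500 = -33.1250
edge 1: (1.5,8.5)→(13.5,1.5)  cross = 1.5·1.5 − 13.5·8.5 = -112.5000; (r_i+r_j)·cross = 15·-112.5000 = -1687.5000
edge 2: (13.5,1.5)→(17,4)  cross = 13.5·4 − 17·1.5 = 28.5000; (r_i+r_j)·cross = 30.5·28.5000 = 869.2500
edge 3: (17,4)→(18,14)  cross = 17·14 − 18·4 = 166.0000; (r_i+r_j)·cross = 35·166.0000 = 5810.0000
edge 4: (18,14)→(17,23)  cross = 18·23 − 17·14 = 176.0000; (r_i+r_j)·cross = 35·176.0000 = 6160.0000
edge 5: (17,23)→(9,39.5)  cross = 17·39.5 − 9·23 = 464.5000; (r_i+r_j)·cross = 26·464.5000 = 12077.0000
edge 6: (9,39.5)→(5,38)  cross = 9·38 − 5·39.5 = 144.5000; (r_i+r_j)·cross = 14·144.5000 = 2023.0000
edge 7: (5,38)→(1,14.5)  cross = 5·14.5 − 1·38 = 34.5000; (r_i+r_j)·cross = 6·34.5000 = 207.0000
Σcross = 888.2500 → A = |Σcross|/2 = 444.1250 mm²
Σ(r_i+r_j)·cross = 25425.6250 → first moment M = |Σ|/6 = 4237.6042
R_c = M/A = 4237.6042/444.1250 = 9.5415 mm
θ = 168° = 2.932153 rad
V = θ·R_c·A = 2.932153·9.5415·444.1250 = 12425.304 mm³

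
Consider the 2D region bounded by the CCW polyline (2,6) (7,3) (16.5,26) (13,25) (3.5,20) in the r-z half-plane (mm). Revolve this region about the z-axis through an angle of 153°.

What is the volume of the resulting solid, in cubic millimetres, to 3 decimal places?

Profile (r,z), 5 vertices: (2,6) (7,3) (16.5,26) (13,25) (3.5,20)
edge 0: (2,6)→(7,3)  cross = 2·3 − 7·6 = -36.0000; (r_i+r_j)·cross = 9·-36.0000 = -324.0000
edge 1: (7,3)→(16.5,26)  cross = 7·26 − 16.5·3 = 132.5000; (r_i+r_j)·cross = 23.5·132.5000 = 3113.7500
edge 2: (16.5,26)→(13,25)  cross = 16.5·25 − 13·26 = 74.5000; (r_i+r_j)·cross = 29.5·74.5000 = 2197.7500
edge 3: (13,25)→(3.5,20)  cross = 13·20 − 3.5·25 = 172.5000; (r_i+r_j)·cross = 16.5·172.5000 = 2846.2500
edge 4: (3.5,20)→(2,6)  cross = 3.5·6 − 2·20 = -19.0000; (r_i+r_j)·cross = 5.5·-19.0000 = -104.5000
Σcross = 324.5000 → A = |Σcross|/2 = 162.2500 mm²
Σ(r_i+r_j)·cross = 7729.2500 → first moment M = |Σ|/6 = 1288.2083
R_c = M/A = 1288.2083/162.2500 = 7.9397 mm
θ = 153° = 2.670354 rad
V = θ·R_c·A = 2.670354·7.9397·162.2500 = 3439.972 mm³

Volume = 3439.972 mm³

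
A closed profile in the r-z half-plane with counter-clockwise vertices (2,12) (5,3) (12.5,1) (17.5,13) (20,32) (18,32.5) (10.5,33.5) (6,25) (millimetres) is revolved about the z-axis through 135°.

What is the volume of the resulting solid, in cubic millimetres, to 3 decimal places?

Volume = 10255.680 mm³

Profile (r,z), 8 vertices: (2,12) (5,3) (12.5,1) (17.5,13) (20,32) (18,32.5) (10.5,33.5) (6,25)
edge 0: (2,12)→(5,3)  cross = 2·3 − 5·12 = -54.0000; (r_i+r_j)·cross = 7·-54.0000 = -378.0000
edge 1: (5,3)→(12.5,1)  cross = 5·1 − 12.5·3 = -32.5000; (r_i+r_j)·cross = 17.5·-32.5000 = -568.7500
edge 2: (12.5,1)→(17.5,13)  cross = 12.5·13 − 17.5·1 = 145.0000; (r_i+r_j)·cross = 30·145.0000 = 4350.0000
edge 3: (17.5,13)→(20,32)  cross = 17.5·32 − 20·13 = 300.0000; (r_i+r_j)·cross = 37.5·300.0000 = 11250.0000
edge 4: (20,32)→(18,32.5)  cross = 20·32.5 − 18·32 = 74.0000; (r_i+r_j)·cross = 38·74.0000 = 2812.0000
edge 5: (18,32.5)→(10.5,33.5)  cross = 18·33.5 − 10.5·32.5 = 261.7500; (r_i+r_j)·cross = 28.5·261.7500 = 7459.8750
edge 6: (10.5,33.5)→(6,25)  cross = 10.5·25 − 6·33.5 = 61.5000; (r_i+r_j)·cross = 16.5·61.5000 = 1014.7500
edge 7: (6,25)→(2,12)  cross = 6·12 − 2·25 = 22.0000; (r_i+r_j)·cross = 8·22.0000 = 176.0000
Σcross = 777.7500 → A = |Σcross|/2 = 388.8750 mm²
Σ(r_i+r_j)·cross = 26115.8750 → first moment M = |Σ|/6 = 4352.6458
R_c = M/A = 4352.6458/388.8750 = 11.1929 mm
θ = 135° = 2.356194 rad
V = θ·R_c·A = 2.356194·11.1929·388.8750 = 10255.680 mm³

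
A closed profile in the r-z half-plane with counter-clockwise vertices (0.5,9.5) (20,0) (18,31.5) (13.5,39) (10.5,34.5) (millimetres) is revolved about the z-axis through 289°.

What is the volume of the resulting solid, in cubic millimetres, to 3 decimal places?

Profile (r,z), 5 vertices: (0.5,9.5) (20,0) (18,31.5) (13.5,39) (10.5,34.5)
edge 0: (0.5,9.5)→(20,0)  cross = 0.5·0 − 20·9.5 = -190.0000; (r_i+r_j)·cross = 20.5·-190.0000 = -3895.0000
edge 1: (20,0)→(18,31.5)  cross = 20·31.5 − 18·0 = 630.0000; (r_i+r_j)·cross = 38·630.0000 = 23940.0000
edge 2: (18,31.5)→(13.5,39)  cross = 18·39 − 13.5·31.5 = 276.7500; (r_i+r_j)·cross = 31.5·276.7500 = 8717.6250
edge 3: (13.5,39)→(10.5,34.5)  cross = 13.5·34.5 − 10.5·39 = 56.2500; (r_i+r_j)·cross = 24·56.2500 = 1350.0000
edge 4: (10.5,34.5)→(0.5,9.5)  cross = 10.5·9.5 − 0.5·34.5 = 82.5000; (r_i+r_j)·cross = 11·82.5000 = 907.5000
Σcross = 855.5000 → A = |Σcross|/2 = 427.7500 mm²
Σ(r_i+r_j)·cross = 31020.1250 → first moment M = |Σ|/6 = 5170.0208
R_c = M/A = 5170.0208/427.7500 = 12.0865 mm
θ = 289° = 5.044002 rad
V = θ·R_c·A = 5.044002·12.0865·427.7500 = 26077.593 mm³

Volume = 26077.593 mm³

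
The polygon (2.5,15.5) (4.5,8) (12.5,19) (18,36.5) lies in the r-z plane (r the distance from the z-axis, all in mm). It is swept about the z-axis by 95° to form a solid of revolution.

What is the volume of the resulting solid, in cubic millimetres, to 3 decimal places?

Profile (r,z), 4 vertices: (2.5,15.5) (4.5,8) (12.5,19) (18,36.5)
edge 0: (2.5,15.5)→(4.5,8)  cross = 2.5·8 − 4.5·15.5 = -49.7500; (r_i+r_j)·cross = 7·-49.7500 = -348.2500
edge 1: (4.5,8)→(12.5,19)  cross = 4.5·19 − 12.5·8 = -14.5000; (r_i+r_j)·cross = 17·-14.5000 = -246.5000
edge 2: (12.5,19)→(18,36.5)  cross = 12.5·36.5 − 18·19 = 114.2500; (r_i+r_j)·cross = 30.5·114.2500 = 3484.6250
edge 3: (18,36.5)→(2.5,15.5)  cross = 18·15.5 − 2.5·36.5 = 187.7500; (r_i+r_j)·cross = 20.5·187.7500 = 3848.8750
Σcross = 237.7500 → A = |Σcross|/2 = 118.8750 mm²
Σ(r_i+r_j)·cross = 6738.7500 → first moment M = |Σ|/6 = 1123.1250
R_c = M/A = 1123.1250/118.8750 = 9.4479 mm
θ = 95° = 1.658063 rad
V = θ·R_c·A = 1.658063·9.4479·118.8750 = 1862.212 mm³

Volume = 1862.212 mm³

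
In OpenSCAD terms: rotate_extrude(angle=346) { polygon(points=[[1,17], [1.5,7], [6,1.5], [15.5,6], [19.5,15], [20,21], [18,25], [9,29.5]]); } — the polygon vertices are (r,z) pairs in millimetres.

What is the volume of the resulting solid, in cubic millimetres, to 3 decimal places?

Profile (r,z), 8 vertices: (1,17) (1.5,7) (6,1.5) (15.5,6) (19.5,15) (20,21) (18,25) (9,29.5)
edge 0: (1,17)→(1.5,7)  cross = 1·7 − 1.5·17 = -18.5000; (r_i+r_j)·cross = 2.5·-18.5000 = -46.2500
edge 1: (1.5,7)→(6,1.5)  cross = 1.5·1.5 − 6·7 = -39.7500; (r_i+r_j)·cross = 7.5·-39.7500 = -298.1250
edge 2: (6,1.5)→(15.5,6)  cross = 6·6 − 15.5·1.5 = 12.7500; (r_i+r_j)·cross = 21.5·12.7500 = 274.1250
edge 3: (15.5,6)→(19.5,15)  cross = 15.5·15 − 19.5·6 = 115.5000; (r_i+r_j)·cross = 35·115.5000 = 4042.5000
edge 4: (19.5,15)→(20,21)  cross = 19.5·21 − 20·15 = 109.5000; (r_i+r_j)·cross = 39.5·109.5000 = 4325.2500
edge 5: (20,21)→(18,25)  cross = 20·25 − 18·21 = 122.0000; (r_i+r_j)·cross = 38·122.0000 = 4636.0000
edge 6: (18,25)→(9,29.5)  cross = 18·29.5 − 9·25 = 306.0000; (r_i+r_j)·cross = 27·306.0000 = 8262.0000
edge 7: (9,29.5)→(1,17)  cross = 9·17 − 1·29.5 = 123.5000; (r_i+r_j)·cross = 10·123.5000 = 1235.0000
Σcross = 731.0000 → A = |Σcross|/2 = 365.5000 mm²
Σ(r_i+r_j)·cross = 22430.5000 → first moment M = |Σ|/6 = 3738.4167
R_c = M/A = 3738.4167/365.5000 = 10.2282 mm
θ = 346° = 6.038839 rad
V = θ·R_c·A = 6.038839·10.2282·365.5000 = 22575.697 mm³

Volume = 22575.697 mm³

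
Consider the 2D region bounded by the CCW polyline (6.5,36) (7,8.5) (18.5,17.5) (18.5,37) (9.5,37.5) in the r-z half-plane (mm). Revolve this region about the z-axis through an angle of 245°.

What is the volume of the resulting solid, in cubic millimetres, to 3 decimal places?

Profile (r,z), 5 vertices: (6.5,36) (7,8.5) (18.5,17.5) (18.5,37) (9.5,37.5)
edge 0: (6.5,36)→(7,8.5)  cross = 6.5·8.5 − 7·36 = -196.7500; (r_i+r_j)·cross = 13.5·-196.7500 = -2656.1250
edge 1: (7,8.5)→(18.5,17.5)  cross = 7·17.5 − 18.5·8.5 = -34.7500; (r_i+r_j)·cross = 25.5·-34.7500 = -886.1250
edge 2: (18.5,17.5)→(18.5,37)  cross = 18.5·37 − 18.5·17.5 = 360.7500; (r_i+r_j)·cross = 37·360.7500 = 13347.7500
edge 3: (18.5,37)→(9.5,37.5)  cross = 18.5·37.5 − 9.5·37 = 342.2500; (r_i+r_j)·cross = 28·342.2500 = 9583.0000
edge 4: (9.5,37.5)→(6.5,36)  cross = 9.5·36 − 6.5·37.5 = 98.2500; (r_i+r_j)·cross = 16·98.2500 = 1572.0000
Σcross = 569.7500 → A = |Σcross|/2 = 284.8750 mm²
Σ(r_i+r_j)·cross = 20960.5000 → first moment M = |Σ|/6 = 3493.4167
R_c = M/A = 3493.4167/284.8750 = 12.2630 mm
θ = 245° = 4.276057 rad
V = θ·R_c·A = 4.276057·12.2630·284.8750 = 14938.048 mm³

Volume = 14938.048 mm³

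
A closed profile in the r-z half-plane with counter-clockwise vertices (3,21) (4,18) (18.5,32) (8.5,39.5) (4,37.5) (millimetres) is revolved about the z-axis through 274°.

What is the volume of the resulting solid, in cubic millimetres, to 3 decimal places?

Profile (r,z), 5 vertices: (3,21) (4,18) (18.5,32) (8.5,39.5) (4,37.5)
edge 0: (3,21)→(4,18)  cross = 3·18 − 4·21 = -30.0000; (r_i+r_j)·cross = 7·-30.0000 = -210.0000
edge 1: (4,18)→(18.5,32)  cross = 4·32 − 18.5·18 = -205.0000; (r_i+r_j)·cross = 22.5·-205.0000 = -4612.5000
edge 2: (18.5,32)→(8.5,39.5)  cross = 18.5·39.5 − 8.5·32 = 458.7500; (r_i+r_j)·cross = 27·458.7500 = 12386.2500
edge 3: (8.5,39.5)→(4,37.5)  cross = 8.5·37.5 − 4·39.5 = 160.7500; (r_i+r_j)·cross = 12.5·160.7500 = 2009.3750
edge 4: (4,37.5)→(3,21)  cross = 4·21 − 3·37.5 = -28.5000; (r_i+r_j)·cross = 7·-28.5000 = -199.5000
Σcross = 356.0000 → A = |Σcross|/2 = 178.0000 mm²
Σ(r_i+r_j)·cross = 9373.6250 → first moment M = |Σ|/6 = 1562.2708
R_c = M/A = 1562.2708/178.0000 = 8.7768 mm
θ = 274° = 4.782202 rad
V = θ·R_c·A = 4.782202·8.7768·178.0000 = 7471.095 mm³

Volume = 7471.095 mm³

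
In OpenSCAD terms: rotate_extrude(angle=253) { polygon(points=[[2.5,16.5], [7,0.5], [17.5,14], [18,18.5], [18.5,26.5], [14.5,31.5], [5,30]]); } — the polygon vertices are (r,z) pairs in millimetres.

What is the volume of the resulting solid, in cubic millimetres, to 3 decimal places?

Volume = 15149.288 mm³

Profile (r,z), 7 vertices: (2.5,16.5) (7,0.5) (17.5,14) (18,18.5) (18.5,26.5) (14.5,31.5) (5,30)
edge 0: (2.5,16.5)→(7,0.5)  cross = 2.5·0.5 − 7·16.5 = -114.2500; (r_i+r_j)·cross = 9.5·-114.2500 = -1085.3750
edge 1: (7,0.5)→(17.5,14)  cross = 7·14 − 17.5·0.5 = 89.2500; (r_i+r_j)·cross = 24.5·89.2500 = 2186.6250
edge 2: (17.5,14)→(18,18.5)  cross = 17.5·18.5 − 18·14 = 71.7500; (r_i+r_j)·cross = 35.5·71.7500 = 2547.1250
edge 3: (18,18.5)→(18.5,26.5)  cross = 18·26.5 − 18.5·18.5 = 134.7500; (r_i+r_j)·cross = 36.5·134.7500 = 4918.3750
edge 4: (18.5,26.5)→(14.5,31.5)  cross = 18.5·31.5 − 14.5·26.5 = 198.5000; (r_i+r_j)·cross = 33·198.5000 = 6550.5000
edge 5: (14.5,31.5)→(5,30)  cross = 14.5·30 − 5·31.5 = 277.5000; (r_i+r_j)·cross = 19.5·277.5000 = 5411.2500
edge 6: (5,30)→(2.5,16.5)  cross = 5·16.5 − 2.5·30 = 7.5000; (r_i+r_j)·cross = 7.5·7.5000 = 56.2500
Σcross = 665.0000 → A = |Σcross|/2 = 332.5000 mm²
Σ(r_i+r_j)·cross = 20584.7500 → first moment M = |Σ|/6 = 3430.7917
R_c = M/A = 3430.7917/332.5000 = 10.3182 mm
θ = 253° = 4.415683 rad
V = θ·R_c·A = 4.415683·10.3182·332.5000 = 15149.288 mm³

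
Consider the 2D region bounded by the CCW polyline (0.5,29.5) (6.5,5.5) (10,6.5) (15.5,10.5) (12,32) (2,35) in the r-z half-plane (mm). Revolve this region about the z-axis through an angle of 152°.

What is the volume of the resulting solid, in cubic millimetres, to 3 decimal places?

Volume = 6118.362 mm³

Profile (r,z), 6 vertices: (0.5,29.5) (6.5,5.5) (10,6.5) (15.5,10.5) (12,32) (2,35)
edge 0: (0.5,29.5)→(6.5,5.5)  cross = 0.5·5.5 − 6.5·29.5 = -189.0000; (r_i+r_j)·cross = 7·-189.0000 = -1323.0000
edge 1: (6.5,5.5)→(10,6.5)  cross = 6.5·6.5 − 10·5.5 = -12.7500; (r_i+r_j)·cross = 16.5·-12.7500 = -210.3750
edge 2: (10,6.5)→(15.5,10.5)  cross = 10·10.5 − 15.5·6.5 = 4.2500; (r_i+r_j)·cross = 25.5·4.2500 = 108.3750
edge 3: (15.5,10.5)→(12,32)  cross = 15.5·32 − 12·10.5 = 370.0000; (r_i+r_j)·cross = 27.5·370.0000 = 10175.0000
edge 4: (12,32)→(2,35)  cross = 12·35 − 2·32 = 356.0000; (r_i+r_j)·cross = 14·356.0000 = 4984.0000
edge 5: (2,35)→(0.5,29.5)  cross = 2·29.5 − 0.5·35 = 41.5000; (r_i+r_j)·cross = 2.5·41.5000 = 103.7500
Σcross = 570.0000 → A = |Σcross|/2 = 285.0000 mm²
Σ(r_i+r_j)·cross = 13837.7500 → first moment M = |Σ|/6 = 2306.2917
R_c = M/A = 2306.2917/285.0000 = 8.0923 mm
θ = 152° = 2.652900 rad
V = θ·R_c·A = 2.652900·8.0923·285.0000 = 6118.362 mm³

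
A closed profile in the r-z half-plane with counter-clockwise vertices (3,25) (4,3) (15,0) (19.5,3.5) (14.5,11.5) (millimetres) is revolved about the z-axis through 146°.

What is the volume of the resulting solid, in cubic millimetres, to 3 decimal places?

Profile (r,z), 5 vertices: (3,25) (4,3) (15,0) (19.5,3.5) (14.5,11.5)
edge 0: (3,25)→(4,3)  cross = 3·3 − 4·25 = -91.0000; (r_i+r_j)·cross = 7·-91.0000 = -637.0000
edge 1: (4,3)→(15,0)  cross = 4·0 − 15·3 = -45.0000; (r_i+r_j)·cross = 19·-45.0000 = -855.0000
edge 2: (15,0)→(19.5,3.5)  cross = 15·3.5 − 19.5·0 = 52.5000; (r_i+r_j)·cross = 34.5·52.5000 = 1811.2500
edge 3: (19.5,3.5)→(14.5,11.5)  cross = 19.5·11.5 − 14.5·3.5 = 173.5000; (r_i+r_j)·cross = 34·173.5000 = 5899.0000
edge 4: (14.5,11.5)→(3,25)  cross = 14.5·25 − 3·11.5 = 328.0000; (r_i+r_j)·cross = 17.5·328.0000 = 5740.0000
Σcross = 418.0000 → A = |Σcross|/2 = 209.0000 mm²
Σ(r_i+r_j)·cross = 11958.2500 → first moment M = |Σ|/6 = 1993.0417
R_c = M/A = 1993.0417/209.0000 = 9.5361 mm
θ = 146° = 2.548181 rad
V = θ·R_c·A = 2.548181·9.5361·209.0000 = 5078.630 mm³

Volume = 5078.630 mm³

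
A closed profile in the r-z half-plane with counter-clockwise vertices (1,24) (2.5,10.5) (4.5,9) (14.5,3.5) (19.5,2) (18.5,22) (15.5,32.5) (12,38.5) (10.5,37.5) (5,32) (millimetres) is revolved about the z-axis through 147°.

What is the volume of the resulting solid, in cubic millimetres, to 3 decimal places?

Volume = 12583.580 mm³

Profile (r,z), 10 vertices: (1,24) (2.5,10.5) (4.5,9) (14.5,3.5) (19.5,2) (18.5,22) (15.5,32.5) (12,38.5) (10.5,37.5) (5,32)
edge 0: (1,24)→(2.5,10.5)  cross = 1·10.5 − 2.5·24 = -49.5000; (r_i+r_j)·cross = 3.5·-49.5000 = -173.2500
edge 1: (2.5,10.5)→(4.5,9)  cross = 2.5·9 − 4.5·10.5 = -24.7500; (r_i+r_j)·cross = 7·-24.7500 = -173.2500
edge 2: (4.5,9)→(14.5,3.5)  cross = 4.5·3.5 − 14.5·9 = -114.7500; (r_i+r_j)·cross = 19·-114.7500 = -2180.2500
edge 3: (14.5,3.5)→(19.5,2)  cross = 14.5·2 − 19.5·3.5 = -39.2500; (r_i+r_j)·cross = 34·-39.2500 = -1334.5000
edge 4: (19.5,2)→(18.5,22)  cross = 19.5·22 − 18.5·2 = 392.0000; (r_i+r_j)·cross = 38·392.0000 = 14896.0000
edge 5: (18.5,22)→(15.5,32.5)  cross = 18.5·32.5 − 15.5·22 = 260.2500; (r_i+r_j)·cross = 34·260.2500 = 8848.5000
edge 6: (15.5,32.5)→(12,38.5)  cross = 15.5·38.5 − 12·32.5 = 206.7500; (r_i+r_j)·cross = 27.5·206.7500 = 5685.6250
edge 7: (12,38.5)→(10.5,37.5)  cross = 12·37.5 − 10.5·38.5 = 45.7500; (r_i+r_j)·cross = 22.5·45.7500 = 1029.3750
edge 8: (10.5,37.5)→(5,32)  cross = 10.5·32 − 5·37.5 = 148.5000; (r_i+r_j)·cross = 15.5·148.5000 = 2301.7500
edge 9: (5,32)→(1,24)  cross = 5·24 − 1·32 = 88.0000; (r_i+r_j)·cross = 6·88.0000 = 528.0000
Σcross = 913.0000 → A = |Σcross|/2 = 456.5000 mm²
Σ(r_i+r_j)·cross = 29428.0000 → first moment M = |Σ|/6 = 4904.6667
R_c = M/A = 4904.6667/456.5000 = 10.7441 mm
θ = 147° = 2.565634 rad
V = θ·R_c·A = 2.565634·10.7441·456.5000 = 12583.580 mm³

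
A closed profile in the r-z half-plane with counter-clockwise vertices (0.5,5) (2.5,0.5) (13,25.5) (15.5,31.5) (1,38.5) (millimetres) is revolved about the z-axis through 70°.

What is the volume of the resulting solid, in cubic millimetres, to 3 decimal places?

Volume = 2150.653 mm³

Profile (r,z), 5 vertices: (0.5,5) (2.5,0.5) (13,25.5) (15.5,31.5) (1,38.5)
edge 0: (0.5,5)→(2.5,0.5)  cross = 0.5·0.5 − 2.5·5 = -12.2500; (r_i+r_j)·cross = 3·-12.2500 = -36.7500
edge 1: (2.5,0.5)→(13,25.5)  cross = 2.5·25.5 − 13·0.5 = 57.2500; (r_i+r_j)·cross = 15.5·57.2500 = 887.3750
edge 2: (13,25.5)→(15.5,31.5)  cross = 13·31.5 − 15.5·25.5 = 14.2500; (r_i+r_j)·cross = 28.5·14.2500 = 406.1250
edge 3: (15.5,31.5)→(1,38.5)  cross = 15.5·38.5 − 1·31.5 = 565.2500; (r_i+r_j)·cross = 16.5·565.2500 = 9326.6250
edge 4: (1,38.5)→(0.5,5)  cross = 1·5 − 0.5·38.5 = -14.2500; (r_i+r_j)·cross = 1.5·-14.2500 = -21.3750
Σcross = 610.2500 → A = |Σcross|/2 = 305.1250 mm²
Σ(r_i+r_j)·cross = 10562.0000 → first moment M = |Σ|/6 = 1760.3333
R_c = M/A = 1760.3333/305.1250 = 5.7692 mm
θ = 70° = 1.221730 rad
V = θ·R_c·A = 1.221730·5.7692·305.1250 = 2150.653 mm³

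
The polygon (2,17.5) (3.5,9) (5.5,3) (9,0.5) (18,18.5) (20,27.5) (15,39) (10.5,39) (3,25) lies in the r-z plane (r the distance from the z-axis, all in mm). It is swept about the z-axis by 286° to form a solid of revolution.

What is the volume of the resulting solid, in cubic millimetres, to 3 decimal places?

Volume = 22775.613 mm³

Profile (r,z), 9 vertices: (2,17.5) (3.5,9) (5.5,3) (9,0.5) (18,18.5) (20,27.5) (15,39) (10.5,39) (3,25)
edge 0: (2,17.5)→(3.5,9)  cross = 2·9 − 3.5·17.5 = -43.2500; (r_i+r_j)·cross = 5.5·-43.2500 = -237.8750
edge 1: (3.5,9)→(5.5,3)  cross = 3.5·3 − 5.5·9 = -39.0000; (r_i+r_j)·cross = 9·-39.0000 = -351.0000
edge 2: (5.5,3)→(9,0.5)  cross = 5.5·0.5 − 9·3 = -24.2500; (r_i+r_j)·cross = 14.5·-24.2500 = -351.6250
edge 3: (9,0.5)→(18,18.5)  cross = 9·18.5 − 18·0.5 = 157.5000; (r_i+r_j)·cross = 27·157.5000 = 4252.5000
edge 4: (18,18.5)→(20,27.5)  cross = 18·27.5 − 20·18.5 = 125.0000; (r_i+r_j)·cross = 38·125.0000 = 4750.0000
edge 5: (20,27.5)→(15,39)  cross = 20·39 − 15·27.5 = 367.5000; (r_i+r_j)·cross = 35·367.5000 = 12862.5000
edge 6: (15,39)→(10.5,39)  cross = 15·39 − 10.5·39 = 175.5000; (r_i+r_j)·cross = 25.5·175.5000 = 4475.2500
edge 7: (10.5,39)→(3,25)  cross = 10.5·25 − 3·39 = 145.5000; (r_i+r_j)·cross = 13.5·145.5000 = 1964.2500
edge 8: (3,25)→(2,17.5)  cross = 3·17.5 − 2·25 = 2.5000; (r_i+r_j)·cross = 5·2.5000 = 12.5000
Σcross = 867.0000 → A = |Σcross|/2 = 433.5000 mm²
Σ(r_i+r_j)·cross = 27376.5000 → first moment M = |Σ|/6 = 4562.7500
R_c = M/A = 4562.7500/433.5000 = 10.5254 mm
θ = 286° = 4.991642 rad
V = θ·R_c·A = 4.991642·10.5254·433.5000 = 22775.613 mm³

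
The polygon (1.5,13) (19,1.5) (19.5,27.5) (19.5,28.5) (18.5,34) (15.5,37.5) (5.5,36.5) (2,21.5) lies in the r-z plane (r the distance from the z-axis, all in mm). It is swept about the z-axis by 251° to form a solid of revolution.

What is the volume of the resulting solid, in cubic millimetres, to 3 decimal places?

Volume = 24406.948 mm³

Profile (r,z), 8 vertices: (1.5,13) (19,1.5) (19.5,27.5) (19.5,28.5) (18.5,34) (15.5,37.5) (5.5,36.5) (2,21.5)
edge 0: (1.5,13)→(19,1.5)  cross = 1.5·1.5 − 19·13 = -244.7500; (r_i+r_j)·cross = 20.5·-244.7500 = -5017.3750
edge 1: (19,1.5)→(19.5,27.5)  cross = 19·27.5 − 19.5·1.5 = 493.2500; (r_i+r_j)·cross = 38.5·493.2500 = 18990.1250
edge 2: (19.5,27.5)→(19.5,28.5)  cross = 19.5·28.5 − 19.5·27.5 = 19.5000; (r_i+r_j)·cross = 39·19.5000 = 760.5000
edge 3: (19.5,28.5)→(18.5,34)  cross = 19.5·34 − 18.5·28.5 = 135.7500; (r_i+r_j)·cross = 38·135.7500 = 5158.5000
edge 4: (18.5,34)→(15.5,37.5)  cross = 18.5·37.5 − 15.5·34 = 166.7500; (r_i+r_j)·cross = 34·166.7500 = 5669.5000
edge 5: (15.5,37.5)→(5.5,36.5)  cross = 15.5·36.5 − 5.5·37.5 = 359.5000; (r_i+r_j)·cross = 21·359.5000 = 7549.5000
edge 6: (5.5,36.5)→(2,21.5)  cross = 5.5·21.5 − 2·36.5 = 45.2500; (r_i+r_j)·cross = 7.5·45.2500 = 339.3750
edge 7: (2,21.5)→(1.5,13)  cross = 2·13 − 1.5·21.5 = -6.2500; (r_i+r_j)·cross = 3.5·-6.2500 = -21.8750
Σcross = 969.0000 → A = |Σcross|/2 = 484.5000 mm²
Σ(r_i+r_j)·cross = 33428.2500 → first moment M = |Σ|/6 = 5571.3750
R_c = M/A = 5571.3750/484.5000 = 11.4992 mm
θ = 251° = 4.380776 rad
V = θ·R_c·A = 4.380776·11.4992·484.5000 = 24406.948 mm³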